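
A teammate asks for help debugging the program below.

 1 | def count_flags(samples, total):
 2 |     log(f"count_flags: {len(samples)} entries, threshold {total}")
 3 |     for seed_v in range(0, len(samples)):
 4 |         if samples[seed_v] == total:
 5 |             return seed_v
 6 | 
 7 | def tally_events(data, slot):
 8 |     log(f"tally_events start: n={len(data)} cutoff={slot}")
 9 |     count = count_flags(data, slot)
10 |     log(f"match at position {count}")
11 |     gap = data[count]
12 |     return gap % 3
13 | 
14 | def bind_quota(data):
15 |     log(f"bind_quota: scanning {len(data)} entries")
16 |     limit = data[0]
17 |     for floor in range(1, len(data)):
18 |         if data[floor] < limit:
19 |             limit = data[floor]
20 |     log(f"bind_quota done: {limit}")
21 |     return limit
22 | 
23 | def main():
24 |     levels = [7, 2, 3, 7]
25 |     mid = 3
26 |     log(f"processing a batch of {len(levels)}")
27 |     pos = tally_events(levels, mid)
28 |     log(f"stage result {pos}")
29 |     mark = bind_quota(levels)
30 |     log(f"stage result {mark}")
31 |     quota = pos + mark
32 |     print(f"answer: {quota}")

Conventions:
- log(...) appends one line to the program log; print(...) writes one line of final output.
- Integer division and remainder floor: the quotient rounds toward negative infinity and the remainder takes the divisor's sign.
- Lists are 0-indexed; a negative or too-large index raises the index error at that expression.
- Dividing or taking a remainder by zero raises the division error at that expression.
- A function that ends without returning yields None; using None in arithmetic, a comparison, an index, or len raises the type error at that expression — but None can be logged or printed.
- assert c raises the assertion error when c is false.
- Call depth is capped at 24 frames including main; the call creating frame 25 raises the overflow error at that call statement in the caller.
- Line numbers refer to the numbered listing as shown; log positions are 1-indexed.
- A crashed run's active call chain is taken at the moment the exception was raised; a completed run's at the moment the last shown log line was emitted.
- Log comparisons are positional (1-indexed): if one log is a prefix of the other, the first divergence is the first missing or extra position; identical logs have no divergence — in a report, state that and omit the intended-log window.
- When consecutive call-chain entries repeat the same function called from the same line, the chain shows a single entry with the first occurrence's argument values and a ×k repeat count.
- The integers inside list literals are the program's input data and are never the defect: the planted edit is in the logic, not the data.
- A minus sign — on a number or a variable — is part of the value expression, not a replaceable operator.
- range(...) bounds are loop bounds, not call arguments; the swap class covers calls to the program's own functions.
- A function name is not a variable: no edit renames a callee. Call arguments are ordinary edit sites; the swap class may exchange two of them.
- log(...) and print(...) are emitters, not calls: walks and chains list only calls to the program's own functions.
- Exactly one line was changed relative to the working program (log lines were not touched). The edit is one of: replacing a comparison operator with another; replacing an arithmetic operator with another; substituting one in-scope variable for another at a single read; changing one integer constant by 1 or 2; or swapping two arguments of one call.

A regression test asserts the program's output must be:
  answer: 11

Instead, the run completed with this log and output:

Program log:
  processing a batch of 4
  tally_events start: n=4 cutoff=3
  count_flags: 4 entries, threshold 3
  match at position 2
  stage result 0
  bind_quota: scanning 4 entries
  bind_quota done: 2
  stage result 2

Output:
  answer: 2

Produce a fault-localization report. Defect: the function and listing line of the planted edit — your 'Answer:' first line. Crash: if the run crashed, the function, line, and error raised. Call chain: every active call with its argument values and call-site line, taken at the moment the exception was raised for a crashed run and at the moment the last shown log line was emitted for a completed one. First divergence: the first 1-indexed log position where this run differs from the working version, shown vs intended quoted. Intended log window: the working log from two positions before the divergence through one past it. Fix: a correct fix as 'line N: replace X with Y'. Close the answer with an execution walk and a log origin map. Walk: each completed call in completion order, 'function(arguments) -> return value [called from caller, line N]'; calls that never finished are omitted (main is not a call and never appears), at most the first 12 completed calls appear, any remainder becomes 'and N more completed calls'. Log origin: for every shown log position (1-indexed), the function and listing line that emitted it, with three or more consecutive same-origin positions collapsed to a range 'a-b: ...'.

Answer: the defect is in tally_events at line 12.
The tell: At log position 5 the runs split — shown 'stage result 0', but the working version logs 'stage result 9'.
Call chain: main.
First divergence: position 5 — the shown line 'stage result 0' should read 'stage result 9'.
Intended log window:
  3: count_flags: 4 entries, threshold 3
  4: match at position 2
  5: stage result 9
  6: bind_quota: scanning 4 entries
Execution walk:
  count_flags([7, 2, 3, 7], 3) -> 2  [called from tally_events, line 9]
  tally_events([7, 2, 3, 7], 3) -> 0  [called from main, line 27]
  bind_quota([7, 2, 3, 7]) -> 2  [called from main, line 29]
Log origin:
  1: from main, line 26
  2: from tally_events, line 8
  3: from count_flags, line 2
  4: from tally_events, line 10
  5: from main, line 28
  6: from bind_quota, line 15
  7: from bind_quota, line 20
  8: from main, line 30
A correct fix: line 12: replace `%` with `*`.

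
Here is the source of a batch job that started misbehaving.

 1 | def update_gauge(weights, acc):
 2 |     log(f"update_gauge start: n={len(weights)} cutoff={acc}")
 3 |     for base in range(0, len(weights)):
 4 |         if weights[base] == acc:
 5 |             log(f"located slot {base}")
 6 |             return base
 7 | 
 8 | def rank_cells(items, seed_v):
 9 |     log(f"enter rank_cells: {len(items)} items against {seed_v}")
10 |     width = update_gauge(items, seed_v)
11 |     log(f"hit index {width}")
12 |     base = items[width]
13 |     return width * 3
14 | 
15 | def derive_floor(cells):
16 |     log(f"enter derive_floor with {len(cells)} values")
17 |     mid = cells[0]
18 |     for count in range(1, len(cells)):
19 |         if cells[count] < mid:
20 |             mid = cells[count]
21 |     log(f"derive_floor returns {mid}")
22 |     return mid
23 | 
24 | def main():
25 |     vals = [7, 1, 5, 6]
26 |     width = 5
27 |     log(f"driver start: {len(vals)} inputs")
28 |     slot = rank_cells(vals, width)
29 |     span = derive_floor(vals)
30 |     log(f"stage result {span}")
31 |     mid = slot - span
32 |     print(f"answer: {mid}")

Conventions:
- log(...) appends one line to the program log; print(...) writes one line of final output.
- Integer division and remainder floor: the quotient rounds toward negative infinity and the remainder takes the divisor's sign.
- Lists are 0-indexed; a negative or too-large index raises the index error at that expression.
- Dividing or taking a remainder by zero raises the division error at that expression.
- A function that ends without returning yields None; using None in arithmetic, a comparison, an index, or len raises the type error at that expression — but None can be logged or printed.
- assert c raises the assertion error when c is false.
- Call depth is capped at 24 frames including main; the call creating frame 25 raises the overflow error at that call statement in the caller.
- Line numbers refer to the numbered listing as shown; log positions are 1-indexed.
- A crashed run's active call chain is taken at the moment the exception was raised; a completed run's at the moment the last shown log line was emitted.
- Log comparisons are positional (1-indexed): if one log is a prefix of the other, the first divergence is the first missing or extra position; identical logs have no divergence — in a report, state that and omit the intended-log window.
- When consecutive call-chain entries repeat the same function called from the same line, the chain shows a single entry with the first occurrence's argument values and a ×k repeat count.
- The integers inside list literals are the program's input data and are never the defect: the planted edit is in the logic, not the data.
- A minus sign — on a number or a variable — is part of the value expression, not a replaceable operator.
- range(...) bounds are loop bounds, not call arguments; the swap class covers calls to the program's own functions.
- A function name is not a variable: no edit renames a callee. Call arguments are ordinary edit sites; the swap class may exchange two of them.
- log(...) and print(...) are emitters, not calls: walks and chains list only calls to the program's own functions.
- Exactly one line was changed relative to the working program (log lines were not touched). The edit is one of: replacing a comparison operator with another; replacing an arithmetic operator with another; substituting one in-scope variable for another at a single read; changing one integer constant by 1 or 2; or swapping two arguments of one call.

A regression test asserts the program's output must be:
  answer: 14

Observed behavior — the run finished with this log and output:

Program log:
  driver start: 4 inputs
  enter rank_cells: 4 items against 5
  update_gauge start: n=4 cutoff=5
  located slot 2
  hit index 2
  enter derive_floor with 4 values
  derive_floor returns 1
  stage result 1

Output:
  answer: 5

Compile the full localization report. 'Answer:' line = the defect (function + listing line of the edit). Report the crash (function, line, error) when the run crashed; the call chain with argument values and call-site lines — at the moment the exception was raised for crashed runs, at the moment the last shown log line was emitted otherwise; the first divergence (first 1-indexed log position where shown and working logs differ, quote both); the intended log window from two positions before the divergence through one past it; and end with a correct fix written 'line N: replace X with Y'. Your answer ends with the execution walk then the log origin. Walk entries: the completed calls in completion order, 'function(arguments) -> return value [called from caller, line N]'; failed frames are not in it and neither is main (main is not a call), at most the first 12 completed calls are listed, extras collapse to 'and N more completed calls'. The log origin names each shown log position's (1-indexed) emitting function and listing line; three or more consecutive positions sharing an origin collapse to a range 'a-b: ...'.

Answer: the defect is in rank_cells at line 13.
Key observation: No log line changed; the fault shows up purely in the output.
Call chain: main.
First divergence: none — the logs agree in full.
Execution walk:
  update_gauge([7, 1, 5, 6], 5) -> 2  [called from rank_cells, line 10]
  rank_cells([7, 1, 5, 6], 5) -> 6  [called from main, line 28]
  derive_floor([7, 1, 5, 6]) -> 1  [called from main, line 29]
Origin of each log line:
  1: emitted by main (line 27)
  2: emitted by rank_cells (line 9)
  3: emitted by update_gauge (line 2)
  4: emitted by update_gauge (line 5)
  5: emitted by rank_cells (line 11)
  6: emitted by derive_floor (line 16)
  7: emitted by derive_floor (line 21)
  8: emitted by main (line 30)
A correct fix: line 13: replace `width` with `base`.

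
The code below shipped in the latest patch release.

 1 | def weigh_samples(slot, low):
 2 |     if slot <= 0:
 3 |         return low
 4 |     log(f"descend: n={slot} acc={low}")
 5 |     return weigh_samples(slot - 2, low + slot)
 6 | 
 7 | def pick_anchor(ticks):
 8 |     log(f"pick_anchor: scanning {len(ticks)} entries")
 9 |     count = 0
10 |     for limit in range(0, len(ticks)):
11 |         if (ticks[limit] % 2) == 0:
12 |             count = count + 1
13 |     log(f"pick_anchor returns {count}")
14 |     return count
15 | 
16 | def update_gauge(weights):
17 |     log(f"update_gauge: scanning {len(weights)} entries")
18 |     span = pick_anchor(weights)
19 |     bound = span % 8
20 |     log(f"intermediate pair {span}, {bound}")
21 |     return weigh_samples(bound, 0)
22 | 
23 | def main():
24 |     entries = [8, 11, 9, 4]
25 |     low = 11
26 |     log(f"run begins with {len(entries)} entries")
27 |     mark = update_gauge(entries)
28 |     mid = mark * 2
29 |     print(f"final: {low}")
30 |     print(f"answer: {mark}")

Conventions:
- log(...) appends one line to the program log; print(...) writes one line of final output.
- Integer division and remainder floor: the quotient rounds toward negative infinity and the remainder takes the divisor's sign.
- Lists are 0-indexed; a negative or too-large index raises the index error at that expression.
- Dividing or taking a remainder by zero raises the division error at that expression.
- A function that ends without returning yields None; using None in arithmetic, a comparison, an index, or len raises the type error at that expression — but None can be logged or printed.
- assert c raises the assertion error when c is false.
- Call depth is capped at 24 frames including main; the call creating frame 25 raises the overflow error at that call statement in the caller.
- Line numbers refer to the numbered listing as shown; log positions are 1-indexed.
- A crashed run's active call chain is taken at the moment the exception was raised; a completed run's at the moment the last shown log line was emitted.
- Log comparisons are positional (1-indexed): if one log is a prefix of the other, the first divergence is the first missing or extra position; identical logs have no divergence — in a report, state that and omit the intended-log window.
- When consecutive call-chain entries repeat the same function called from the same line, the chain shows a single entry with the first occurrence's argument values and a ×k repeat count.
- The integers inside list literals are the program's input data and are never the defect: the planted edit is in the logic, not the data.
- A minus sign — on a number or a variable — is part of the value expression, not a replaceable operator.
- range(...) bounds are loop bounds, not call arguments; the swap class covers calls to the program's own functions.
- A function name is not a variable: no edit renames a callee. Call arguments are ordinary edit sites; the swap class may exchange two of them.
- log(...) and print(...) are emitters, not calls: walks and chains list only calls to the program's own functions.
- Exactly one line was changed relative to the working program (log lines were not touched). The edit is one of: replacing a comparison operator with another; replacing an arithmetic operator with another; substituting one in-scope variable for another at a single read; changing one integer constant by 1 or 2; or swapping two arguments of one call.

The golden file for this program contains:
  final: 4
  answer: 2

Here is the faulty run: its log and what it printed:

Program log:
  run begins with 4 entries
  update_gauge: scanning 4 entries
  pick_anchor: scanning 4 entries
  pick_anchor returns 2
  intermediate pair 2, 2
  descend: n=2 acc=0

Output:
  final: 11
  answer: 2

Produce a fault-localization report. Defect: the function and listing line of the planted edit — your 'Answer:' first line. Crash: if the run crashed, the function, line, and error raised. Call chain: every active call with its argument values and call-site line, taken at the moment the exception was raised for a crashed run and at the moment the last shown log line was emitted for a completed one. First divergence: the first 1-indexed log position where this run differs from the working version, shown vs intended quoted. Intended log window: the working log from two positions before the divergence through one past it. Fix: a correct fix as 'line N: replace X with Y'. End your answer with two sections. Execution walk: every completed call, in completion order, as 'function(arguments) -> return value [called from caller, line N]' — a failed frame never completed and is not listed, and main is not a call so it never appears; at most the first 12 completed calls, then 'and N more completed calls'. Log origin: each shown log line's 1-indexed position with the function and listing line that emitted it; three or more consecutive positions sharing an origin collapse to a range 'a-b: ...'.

Answer: the defect is in main at line 29.
The tell: Every logged value matches the working version; the printed result is what differs.
Call chain: main -> update_gauge([8, 11, 9, 4]) (called at line 27) -> weigh_samples(2, 0) (called at line 21).
First divergence: none; the two logs match at every position.
Execution walk:
  pick_anchor([8, 11, 9, 4]) -> 2  [called from update_gauge, line 18]
  weigh_samples(0, 2) -> 2  [called from weigh_samples, line 5]
  weigh_samples(2, 0) -> 2  [called from update_gauge, line 21]
  update_gauge([8, 11, 9, 4]) -> 2  [called from main, line 27]
Origin of each log line:
  1: emitted by main (line 26)
  2: emitted by update_gauge (line 17)
  3: emitted by pick_anchor (line 8)
  4: emitted by pick_anchor (line 13)
  5: emitted by update_gauge (line 20)
  6: emitted by weigh_samples (line 4)
A correct fix: line 29: replace `low` with `mid`.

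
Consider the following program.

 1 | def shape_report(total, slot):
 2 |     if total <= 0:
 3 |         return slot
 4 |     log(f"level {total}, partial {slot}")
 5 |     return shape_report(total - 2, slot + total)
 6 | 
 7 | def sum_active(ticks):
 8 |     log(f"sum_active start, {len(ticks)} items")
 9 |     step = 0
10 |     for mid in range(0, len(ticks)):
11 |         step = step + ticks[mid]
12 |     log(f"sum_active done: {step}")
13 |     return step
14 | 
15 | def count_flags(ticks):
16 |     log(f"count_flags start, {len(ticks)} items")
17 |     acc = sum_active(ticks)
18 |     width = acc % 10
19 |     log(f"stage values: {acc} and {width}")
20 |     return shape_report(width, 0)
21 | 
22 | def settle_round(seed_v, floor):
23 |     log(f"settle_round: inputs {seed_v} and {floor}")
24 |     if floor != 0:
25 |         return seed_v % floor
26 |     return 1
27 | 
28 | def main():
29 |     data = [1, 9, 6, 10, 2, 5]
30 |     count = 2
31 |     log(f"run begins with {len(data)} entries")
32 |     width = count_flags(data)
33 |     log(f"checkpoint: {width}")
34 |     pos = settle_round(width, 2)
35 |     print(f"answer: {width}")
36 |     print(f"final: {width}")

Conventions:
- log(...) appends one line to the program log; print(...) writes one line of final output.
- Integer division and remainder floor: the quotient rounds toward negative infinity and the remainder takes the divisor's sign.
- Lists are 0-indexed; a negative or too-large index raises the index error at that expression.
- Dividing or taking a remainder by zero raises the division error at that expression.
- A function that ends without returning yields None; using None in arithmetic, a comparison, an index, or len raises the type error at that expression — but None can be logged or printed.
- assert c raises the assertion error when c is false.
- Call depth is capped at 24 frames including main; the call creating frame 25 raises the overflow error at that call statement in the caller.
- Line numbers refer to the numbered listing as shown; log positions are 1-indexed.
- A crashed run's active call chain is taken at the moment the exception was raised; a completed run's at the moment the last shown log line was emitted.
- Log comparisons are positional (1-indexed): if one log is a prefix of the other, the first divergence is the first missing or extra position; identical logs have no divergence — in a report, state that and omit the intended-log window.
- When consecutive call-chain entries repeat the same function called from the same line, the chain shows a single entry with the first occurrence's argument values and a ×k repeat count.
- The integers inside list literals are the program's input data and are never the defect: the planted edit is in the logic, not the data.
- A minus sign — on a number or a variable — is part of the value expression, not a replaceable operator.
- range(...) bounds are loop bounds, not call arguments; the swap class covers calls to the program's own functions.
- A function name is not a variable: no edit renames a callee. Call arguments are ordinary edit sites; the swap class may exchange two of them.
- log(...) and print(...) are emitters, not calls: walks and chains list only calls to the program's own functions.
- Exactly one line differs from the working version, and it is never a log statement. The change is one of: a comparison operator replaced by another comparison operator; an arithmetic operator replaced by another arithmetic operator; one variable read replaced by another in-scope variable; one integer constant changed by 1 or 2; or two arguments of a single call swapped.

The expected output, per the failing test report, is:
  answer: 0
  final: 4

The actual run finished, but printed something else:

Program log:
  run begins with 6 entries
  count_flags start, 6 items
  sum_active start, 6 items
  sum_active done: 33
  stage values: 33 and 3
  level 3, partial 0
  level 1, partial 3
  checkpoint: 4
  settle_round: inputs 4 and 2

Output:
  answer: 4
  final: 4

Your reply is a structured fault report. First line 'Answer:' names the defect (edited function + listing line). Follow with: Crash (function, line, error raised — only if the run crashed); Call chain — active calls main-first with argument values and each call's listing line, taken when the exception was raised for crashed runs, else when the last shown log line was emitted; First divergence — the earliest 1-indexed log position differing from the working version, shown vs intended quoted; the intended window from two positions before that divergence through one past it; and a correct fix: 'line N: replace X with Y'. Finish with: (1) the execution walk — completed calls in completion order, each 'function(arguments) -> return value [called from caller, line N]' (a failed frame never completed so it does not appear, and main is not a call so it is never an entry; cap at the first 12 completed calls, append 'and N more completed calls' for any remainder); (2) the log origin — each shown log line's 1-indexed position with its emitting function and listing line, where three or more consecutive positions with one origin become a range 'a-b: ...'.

Answer: the defect is in main at line 35.
Core observation: The two runs log identically and part ways only at the printed values.
Call chain: main -> settle_round(4, 2) (called at line 34).
First divergence: there is none — every log position agrees.
Execution walk:
  sum_active([1, 9, 6, 10, 2, 5]) -> 33  [called from count_flags, line 17]
  shape_report(-1, 4) -> 4  [called from shape_report, line 5]
  shape_report(1, 3) -> 4  [called from shape_report, line 5]
  shape_report(3, 0) -> 4  [called from count_flags, line 20]
  count_flags([1, 9, 6, 10, 2, 5]) -> 4  [called from main, line 32]
  settle_round(4, 2) -> 0  [called from main, line 34]
Log origins:
  1 — main, line 31
  2 — count_flags, line 16
  3 — sum_active, line 8
  4 — sum_active, line 12
  5 — count_flags, line 19
  6 — shape_report, line 4
  7 — shape_report, line 4
  8 — main, line 33
  9 — settle_round, line 23
A correct fix: line 35: replace `width` with `pos`.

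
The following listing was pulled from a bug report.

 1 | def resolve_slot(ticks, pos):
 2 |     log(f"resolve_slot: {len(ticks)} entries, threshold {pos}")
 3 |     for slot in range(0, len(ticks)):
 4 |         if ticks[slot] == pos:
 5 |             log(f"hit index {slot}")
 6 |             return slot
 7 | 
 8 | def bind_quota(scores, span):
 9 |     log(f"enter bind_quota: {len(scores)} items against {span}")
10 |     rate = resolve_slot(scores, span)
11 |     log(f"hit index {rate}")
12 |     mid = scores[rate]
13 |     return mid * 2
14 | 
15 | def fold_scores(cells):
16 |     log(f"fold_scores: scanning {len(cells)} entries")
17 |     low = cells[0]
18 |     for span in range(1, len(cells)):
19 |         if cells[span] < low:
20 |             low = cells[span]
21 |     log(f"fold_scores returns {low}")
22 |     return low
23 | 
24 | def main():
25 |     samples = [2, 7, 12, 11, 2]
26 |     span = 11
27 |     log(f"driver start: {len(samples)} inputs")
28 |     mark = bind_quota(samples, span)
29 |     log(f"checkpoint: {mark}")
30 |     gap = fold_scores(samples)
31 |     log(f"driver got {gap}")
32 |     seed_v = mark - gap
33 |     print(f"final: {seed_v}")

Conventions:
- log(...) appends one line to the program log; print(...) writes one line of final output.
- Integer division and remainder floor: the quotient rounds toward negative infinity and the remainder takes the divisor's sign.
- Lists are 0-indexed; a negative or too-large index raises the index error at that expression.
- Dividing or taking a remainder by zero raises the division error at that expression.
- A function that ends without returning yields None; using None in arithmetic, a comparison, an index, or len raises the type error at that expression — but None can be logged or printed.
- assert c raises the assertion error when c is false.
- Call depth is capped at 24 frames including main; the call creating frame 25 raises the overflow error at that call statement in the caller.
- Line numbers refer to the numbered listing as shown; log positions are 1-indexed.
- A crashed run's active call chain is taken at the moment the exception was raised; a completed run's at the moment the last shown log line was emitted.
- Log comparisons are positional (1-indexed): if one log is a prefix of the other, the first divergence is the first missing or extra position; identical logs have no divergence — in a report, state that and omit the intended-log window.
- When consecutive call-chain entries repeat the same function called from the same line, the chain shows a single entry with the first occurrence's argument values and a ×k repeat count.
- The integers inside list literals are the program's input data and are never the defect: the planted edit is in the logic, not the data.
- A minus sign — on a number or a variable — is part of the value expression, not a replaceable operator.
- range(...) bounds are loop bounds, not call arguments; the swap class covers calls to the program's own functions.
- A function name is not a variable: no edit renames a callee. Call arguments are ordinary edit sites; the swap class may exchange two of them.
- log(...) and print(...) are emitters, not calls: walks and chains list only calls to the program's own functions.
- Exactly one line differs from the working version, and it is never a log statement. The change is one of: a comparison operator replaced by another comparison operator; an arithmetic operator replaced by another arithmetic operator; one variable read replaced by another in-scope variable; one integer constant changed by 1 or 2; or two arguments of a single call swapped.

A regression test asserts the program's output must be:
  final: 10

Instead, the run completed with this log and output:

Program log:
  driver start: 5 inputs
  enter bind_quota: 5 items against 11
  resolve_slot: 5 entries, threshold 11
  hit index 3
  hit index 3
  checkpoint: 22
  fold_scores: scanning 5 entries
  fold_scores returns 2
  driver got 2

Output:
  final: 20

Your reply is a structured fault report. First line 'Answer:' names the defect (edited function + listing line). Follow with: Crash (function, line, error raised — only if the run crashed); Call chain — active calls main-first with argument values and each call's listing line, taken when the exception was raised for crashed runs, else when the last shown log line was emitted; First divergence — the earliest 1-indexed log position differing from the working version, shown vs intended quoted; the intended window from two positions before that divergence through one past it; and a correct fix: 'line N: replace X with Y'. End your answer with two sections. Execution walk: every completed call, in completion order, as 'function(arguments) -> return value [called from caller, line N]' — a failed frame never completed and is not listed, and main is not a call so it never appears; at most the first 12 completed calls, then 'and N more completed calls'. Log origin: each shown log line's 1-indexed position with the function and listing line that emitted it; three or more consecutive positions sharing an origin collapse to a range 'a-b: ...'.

Answer: the defect is in fold_scores at line 19.
Core observation: Log line 8 is where behavior first shows: 'fold_scores returns 2' appears instead of 'fold_scores returns 12'.
Call chain: main.
First divergence: position 8; shown 'fold_scores returns 2' vs intended 'fold_scores returns 12'.
Intended log window:
  6: checkpoint: 22
  7: fold_scores: scanning 5 entries
  8: fold_scores returns 12
  9: driver got 12
Execution walk:
  resolve_slot([2, 7, 12, 11, 2], 11) -> 3  [called from bind_quota, line 10]
  bind_quota([2, 7, 12, 11, 2], 11) -> 22  [called from main, line 28]
  fold_scores([2, 7, 12, 11, 2]) -> 2  [called from main, line 30]
Log origins:
  1: emitted by main (line 27)
  2: emitted by bind_quota (line 9)
  3: emitted by resolve_slot (line 2)
  4: emitted by resolve_slot (line 5)
  5: emitted by bind_quota (line 11)
  6: emitted by main (line 29)
  7: emitted by fold_scores (line 16)
  8: emitted by fold_scores (line 21)
  9: emitted by main (line 31)
A correct fix: line 19: replace `<` with `>`.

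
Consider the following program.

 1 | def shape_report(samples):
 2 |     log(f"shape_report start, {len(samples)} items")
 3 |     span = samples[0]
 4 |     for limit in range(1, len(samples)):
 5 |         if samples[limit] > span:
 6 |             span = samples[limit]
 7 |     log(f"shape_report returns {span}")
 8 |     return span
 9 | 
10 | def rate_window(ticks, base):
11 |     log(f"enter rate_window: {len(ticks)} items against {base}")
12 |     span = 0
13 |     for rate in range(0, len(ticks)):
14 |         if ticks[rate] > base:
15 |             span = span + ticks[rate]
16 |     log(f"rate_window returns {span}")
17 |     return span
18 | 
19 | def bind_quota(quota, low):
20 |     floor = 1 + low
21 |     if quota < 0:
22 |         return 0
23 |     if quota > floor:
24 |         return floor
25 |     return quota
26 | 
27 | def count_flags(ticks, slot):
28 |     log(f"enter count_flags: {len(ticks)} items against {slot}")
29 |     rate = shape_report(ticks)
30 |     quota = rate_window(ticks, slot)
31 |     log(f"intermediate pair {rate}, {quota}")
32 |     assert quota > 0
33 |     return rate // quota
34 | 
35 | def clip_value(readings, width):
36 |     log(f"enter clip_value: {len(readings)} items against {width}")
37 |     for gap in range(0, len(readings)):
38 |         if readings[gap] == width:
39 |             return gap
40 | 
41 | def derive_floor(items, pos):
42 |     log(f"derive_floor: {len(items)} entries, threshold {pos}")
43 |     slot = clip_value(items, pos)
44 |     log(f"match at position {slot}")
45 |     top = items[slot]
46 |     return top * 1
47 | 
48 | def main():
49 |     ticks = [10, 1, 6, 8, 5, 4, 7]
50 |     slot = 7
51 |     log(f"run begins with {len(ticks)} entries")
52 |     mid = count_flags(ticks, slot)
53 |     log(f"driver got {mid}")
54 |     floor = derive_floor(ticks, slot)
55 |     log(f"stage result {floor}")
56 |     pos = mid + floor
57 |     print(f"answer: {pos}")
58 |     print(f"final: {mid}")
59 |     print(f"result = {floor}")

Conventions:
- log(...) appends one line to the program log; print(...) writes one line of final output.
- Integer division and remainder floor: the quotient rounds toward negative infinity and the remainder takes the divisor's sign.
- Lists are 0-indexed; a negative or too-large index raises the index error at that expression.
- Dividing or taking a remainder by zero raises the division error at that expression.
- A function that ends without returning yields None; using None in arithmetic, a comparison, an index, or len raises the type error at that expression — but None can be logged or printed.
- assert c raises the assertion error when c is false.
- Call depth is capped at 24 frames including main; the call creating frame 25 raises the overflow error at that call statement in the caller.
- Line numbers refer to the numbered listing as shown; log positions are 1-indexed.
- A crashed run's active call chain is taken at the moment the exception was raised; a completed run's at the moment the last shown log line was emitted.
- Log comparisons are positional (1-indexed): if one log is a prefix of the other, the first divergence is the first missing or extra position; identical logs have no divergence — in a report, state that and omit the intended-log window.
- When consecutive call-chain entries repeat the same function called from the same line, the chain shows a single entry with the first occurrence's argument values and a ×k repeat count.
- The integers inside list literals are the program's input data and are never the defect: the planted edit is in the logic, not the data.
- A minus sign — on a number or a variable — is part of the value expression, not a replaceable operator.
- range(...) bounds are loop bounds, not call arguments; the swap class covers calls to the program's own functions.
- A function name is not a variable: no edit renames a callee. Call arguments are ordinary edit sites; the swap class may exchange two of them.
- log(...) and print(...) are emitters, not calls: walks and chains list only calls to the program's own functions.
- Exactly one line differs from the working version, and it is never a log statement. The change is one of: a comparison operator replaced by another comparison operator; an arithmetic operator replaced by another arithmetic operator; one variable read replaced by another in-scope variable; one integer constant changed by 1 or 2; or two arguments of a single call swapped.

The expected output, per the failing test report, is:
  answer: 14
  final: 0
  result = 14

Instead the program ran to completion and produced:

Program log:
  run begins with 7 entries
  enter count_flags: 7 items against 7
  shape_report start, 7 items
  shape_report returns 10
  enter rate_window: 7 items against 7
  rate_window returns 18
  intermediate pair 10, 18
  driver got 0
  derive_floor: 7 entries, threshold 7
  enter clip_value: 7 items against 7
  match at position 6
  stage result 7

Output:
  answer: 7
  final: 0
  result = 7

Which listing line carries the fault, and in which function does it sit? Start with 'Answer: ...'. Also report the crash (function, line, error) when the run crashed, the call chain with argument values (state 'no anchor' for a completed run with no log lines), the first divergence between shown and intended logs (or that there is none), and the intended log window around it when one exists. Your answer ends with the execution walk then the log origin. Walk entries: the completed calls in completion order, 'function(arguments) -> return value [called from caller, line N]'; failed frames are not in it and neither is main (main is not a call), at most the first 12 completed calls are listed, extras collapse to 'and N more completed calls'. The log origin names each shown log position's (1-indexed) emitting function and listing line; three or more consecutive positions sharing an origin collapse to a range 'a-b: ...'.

Answer: the defect is in derive_floor at line 46.
Key fact: The log first diverges at position 12: the faulty run prints 'stage result 7' where the working version prints 'stage result 14'.
Call chain: main.
First divergence: position 12; shown 'stage result 7' vs intended 'stage result 14'.
Intended log window:
  10: enter clip_value: 7 items against 7
  11: match at position 6
  12: stage result 14
Execution walk:
  shape_report([10, 1, 6, 8, 5, 4, 7]) -> 10  [called from count_flags, line 29]
  rate_window([10, 1, 6, 8, 5, 4, 7], 7) -> 18  [called from count_flags, line 30]
  count_flags([10, 1, 6, 8, 5, 4, 7], 7) -> 0  [called from main, line 52]
  clip_value([10, 1, 6, 8, 5, 4, 7], 7) -> 6  [called from derive_floor, line 43]
  derive_floor([10, 1, 6, 8, 5, 4, 7], 7) -> 7  [called from main, line 54]
Origin of each log line:
  1 — main, line 51
  2 — count_flags, line 28
  3 — shape_report, line 2
  4 — shape_report, line 7
  5 — rate_window, line 11
  6 — rate_window, line 16
  7 — count_flags, line 31
  8 — main, line 53
  9 — derive_floor, line 42
  10 — clip_value, line 36
  11 — derive_floor, line 44
  12 — main, line 55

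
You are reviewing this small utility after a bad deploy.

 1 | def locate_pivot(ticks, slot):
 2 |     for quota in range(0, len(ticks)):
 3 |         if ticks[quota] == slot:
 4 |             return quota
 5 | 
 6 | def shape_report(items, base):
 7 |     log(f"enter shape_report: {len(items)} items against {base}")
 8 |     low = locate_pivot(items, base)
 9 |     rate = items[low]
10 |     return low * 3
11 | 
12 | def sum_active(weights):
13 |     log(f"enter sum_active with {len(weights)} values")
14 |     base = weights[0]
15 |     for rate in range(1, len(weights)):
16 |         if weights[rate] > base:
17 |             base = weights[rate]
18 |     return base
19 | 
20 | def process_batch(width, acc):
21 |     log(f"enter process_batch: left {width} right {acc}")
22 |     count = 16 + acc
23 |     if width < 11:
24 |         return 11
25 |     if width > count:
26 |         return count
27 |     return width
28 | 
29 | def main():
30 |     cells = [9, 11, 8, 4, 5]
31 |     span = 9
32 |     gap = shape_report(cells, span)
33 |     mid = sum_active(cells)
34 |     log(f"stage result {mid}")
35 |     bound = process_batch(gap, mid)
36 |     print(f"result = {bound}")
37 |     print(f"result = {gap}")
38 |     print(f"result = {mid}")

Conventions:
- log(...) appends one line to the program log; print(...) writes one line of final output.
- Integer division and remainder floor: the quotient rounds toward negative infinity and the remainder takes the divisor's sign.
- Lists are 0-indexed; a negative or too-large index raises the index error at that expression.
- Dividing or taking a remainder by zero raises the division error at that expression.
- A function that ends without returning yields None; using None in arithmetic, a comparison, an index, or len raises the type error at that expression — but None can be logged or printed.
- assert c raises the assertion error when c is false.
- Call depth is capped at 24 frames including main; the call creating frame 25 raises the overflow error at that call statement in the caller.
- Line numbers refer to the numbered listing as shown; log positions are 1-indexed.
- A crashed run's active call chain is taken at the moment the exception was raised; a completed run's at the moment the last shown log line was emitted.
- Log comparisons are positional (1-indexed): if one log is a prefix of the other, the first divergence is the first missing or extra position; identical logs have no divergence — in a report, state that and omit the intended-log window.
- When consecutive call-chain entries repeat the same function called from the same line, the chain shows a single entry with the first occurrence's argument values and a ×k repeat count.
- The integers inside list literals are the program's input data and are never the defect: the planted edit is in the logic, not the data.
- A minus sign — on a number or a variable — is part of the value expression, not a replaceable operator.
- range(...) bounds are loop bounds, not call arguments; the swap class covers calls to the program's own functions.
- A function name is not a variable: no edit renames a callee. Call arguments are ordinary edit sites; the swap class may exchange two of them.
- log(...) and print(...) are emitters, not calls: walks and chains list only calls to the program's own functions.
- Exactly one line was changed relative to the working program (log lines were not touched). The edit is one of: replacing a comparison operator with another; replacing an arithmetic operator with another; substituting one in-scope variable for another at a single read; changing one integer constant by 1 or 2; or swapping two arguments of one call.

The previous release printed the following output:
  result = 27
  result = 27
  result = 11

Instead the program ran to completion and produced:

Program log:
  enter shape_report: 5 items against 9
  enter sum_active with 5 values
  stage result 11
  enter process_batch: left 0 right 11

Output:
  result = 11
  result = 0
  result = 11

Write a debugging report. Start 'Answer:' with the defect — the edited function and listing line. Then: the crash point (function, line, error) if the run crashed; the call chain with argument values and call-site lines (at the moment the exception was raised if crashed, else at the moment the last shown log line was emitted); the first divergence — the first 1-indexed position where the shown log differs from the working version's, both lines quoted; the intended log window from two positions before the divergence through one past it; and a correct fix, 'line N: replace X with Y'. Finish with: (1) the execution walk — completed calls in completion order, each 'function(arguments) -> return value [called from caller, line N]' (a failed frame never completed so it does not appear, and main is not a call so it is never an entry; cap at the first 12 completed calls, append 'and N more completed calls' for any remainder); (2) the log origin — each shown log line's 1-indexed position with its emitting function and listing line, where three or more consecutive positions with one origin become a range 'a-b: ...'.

Answer: the defect is in shape_report at line 10.
The tell: The log first diverges at position 4: the faulty run prints 'enter process_batch: left 0 right 11' where the working version prints 'enter process_batch: left 27 right 11'.
Call chain: main -> process_batch(0, 11) (called at line 35).
First divergence: position 4; shown 'enter process_batch: left 0 right 11' vs intended 'enter process_batch: left 27 right 11'.
Intended log window:
  2: enter sum_active with 5 values
  3: stage result 11
  4: enter process_batch: left 27 right 11
Execution walk:
  locate_pivot([9, 11, 8, 4, 5], 9) -> 0  [called from shape_report, line 8]
  shape_report([9, 11, 8, 4, 5], 9) -> 0  [called from main, line 32]
  sum_active([9, 11, 8, 4, 5]) -> 11  [called from main, line 33]
  process_batch(0, 11) -> 11  [called from main, line 35]
Origin of each log line:
  1 — shape_report, line 7
  2 — sum_active, line 13
  3 — main, line 34
  4 — process_batch, line 21
A correct fix: line 10: replace `low` with `rate`.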